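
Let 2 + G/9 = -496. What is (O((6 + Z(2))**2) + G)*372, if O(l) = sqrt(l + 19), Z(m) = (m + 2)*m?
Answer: -1667304 + 372*sqrt(215) ≈ -1.6619e+6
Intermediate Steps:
Z(m) = m*(2 + m) (Z(m) = (2 + m)*m = m*(2 + m))
G = -4482 (G = -18 + 9*(-496) = -18 - 4464 = -4482)
O(l) = sqrt(19 + l)
(O((6 + Z(2))**2) + G)*372 = (sqrt(19 + (6 + 2*(2 + 2))**2) - 4482)*372 = (sqrt(19 + (6 + 2*4)**2) - 4482)*372 = (sqrt(19 + (6 + 8)**2) - 4482)*372 = (sqrt(19 + 14**2) - 4482)*372 = (sqrt(19 + 196) - 4482)*372 = (sqrt(215) - 4482)*372 = (-4482 + sqrt(215))*372 = -1667304 + 372*sqrt(215)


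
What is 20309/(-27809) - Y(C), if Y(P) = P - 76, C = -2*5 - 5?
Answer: 2510310/27809 ≈ 90.270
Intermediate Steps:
C = -15 (C = -10 - 5 = -15)
Y(P) = -76 + P
20309/(-27809) - Y(C) = 20309/(-27809) - (-76 - 15) = 20309*(-1/27809) - 1*(-91) = -20309/27809 + 91 = 2510310/27809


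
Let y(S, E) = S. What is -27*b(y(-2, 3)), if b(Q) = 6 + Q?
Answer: -108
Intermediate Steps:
-27*b(y(-2, 3)) = -27*(6 - 2) = -27*4 = -108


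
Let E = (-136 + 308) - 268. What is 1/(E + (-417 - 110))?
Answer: -1/623 ≈ -0.0016051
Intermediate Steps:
E = -96 (E = 172 - 268 = -96)
1/(E + (-417 - 110)) = 1/(-96 + (-417 - 110)) = 1/(-96 - 527) = 1/(-623) = -1/623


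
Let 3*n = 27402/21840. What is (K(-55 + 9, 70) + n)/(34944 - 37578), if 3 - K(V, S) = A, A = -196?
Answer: -2177647/28763280 ≈ -0.075709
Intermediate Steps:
n = 4567/10920 (n = (27402/21840)/3 = (27402*(1/21840))/3 = (1/3)*(4567/3640) = 4567/10920 ≈ 0.41822)
K(V, S) = 199 (K(V, S) = 3 - 1*(-196) = 3 + 196 = 199)
(K(-55 + 9, 70) + n)/(34944 - 37578) = (199 + 4567/10920)/(34944 - 37578) = (2177647/10920)/(-2634) = (2177647/10920)*(-1/2634) = -2177647/28763280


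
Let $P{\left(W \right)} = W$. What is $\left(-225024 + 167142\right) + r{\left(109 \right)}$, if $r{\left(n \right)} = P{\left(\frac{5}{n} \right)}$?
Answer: $- \frac{6309133}{109} \approx -57882.0$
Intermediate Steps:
$r{\left(n \right)} = \frac{5}{n}$
$\left(-225024 + 167142\right) + r{\left(109 \right)} = \left(-225024 + 167142\right) + \frac{5}{109} = -57882 + 5 \cdot \frac{1}{109} = -57882 + \frac{5}{109} = - \frac{6309133}{109}$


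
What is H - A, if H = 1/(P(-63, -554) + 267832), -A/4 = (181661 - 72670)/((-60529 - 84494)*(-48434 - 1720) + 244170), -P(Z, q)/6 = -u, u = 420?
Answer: 3910545845/61452088574832 ≈ 6.3636e-5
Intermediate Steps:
P(Z, q) = 2520 (P(Z, q) = -(-6)*420 = -6*(-420) = 2520)
A = -108991/1818431928 (A = -4*(181661 - 72670)/((-60529 - 84494)*(-48434 - 1720) + 244170) = -435964/(-145023*(-50154) + 244170) = -435964/(7273483542 + 244170) = -435964/7273727712 = -4*108991/7273727712 = -108991/1818431928 ≈ -5.9937e-5)
H = 1/270352 (H = 1/(2520 + 267832) = 1/270352 ≈ 3.6989e-6)
H - A = 1/270352 - 1*(-108991/1818431928) = 1/270352 + 108991/1818431928 = 3910545845/61452088574832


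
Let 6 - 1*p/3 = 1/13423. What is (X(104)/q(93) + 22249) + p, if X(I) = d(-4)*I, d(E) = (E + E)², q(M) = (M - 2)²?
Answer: 190399763082/8550451 ≈ 22268.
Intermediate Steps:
q(M) = (-2 + M)²
d(E) = 4*E² (d(E) = (2*E)² = 4*E²)
p = 241611/13423 (p = 18 - 3/13423 = 241611/13423 ≈ 18.000)
X(I) = 64*I (X(I) = (4*(-4)²)*I = (4*16)*I = 64*I)
(X(104)/q(93) + 22249) + p = ((64*104)/((-2 + 93)²) + 22249) + 241611/13423 = (6656/(91²) + 22249) + 241611/13423 = (6656/8281 + 22249) + 241611/13423 = (6656*(1/8281) + 22249) + 241611/13423 = (512/637 + 22249) + 241611/13423 = 14173125/637 + 241611/13423 = 190399763082/8550451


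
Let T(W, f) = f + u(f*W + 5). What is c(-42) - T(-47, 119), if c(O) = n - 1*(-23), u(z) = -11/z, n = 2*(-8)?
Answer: -56897/508 ≈ -112.00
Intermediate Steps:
n = -16
c(O) = 7 (c(O) = -16 - 1*(-23) = -16 + 23 = 7)
T(W, f) = f - 11/(5 + W*f) (T(W, f) = f - 11/(f*W + 5) = f - 11/(W*f + 5) = f - 11/(5 + W*f))
c(-42) - T(-47, 119) = 7 - (119 - 11/(5 - 47*119)) = 7 - (119 - 11/(5 - 5593)) = 7 - (119 - 11/(-5588)) = 7 - (119 - 11*(-1/5588)) = 7 - (119 + 1/508) = 7 - 1*60453/508 = 7 - 60453/508 = -56897/508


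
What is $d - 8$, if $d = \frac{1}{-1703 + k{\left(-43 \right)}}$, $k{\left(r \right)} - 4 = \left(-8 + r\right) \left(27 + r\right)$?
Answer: $- \frac{7065}{883} \approx -8.0011$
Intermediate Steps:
$k{\left(r \right)} = 4 + \left(-8 + r\right) \left(27 + r\right)$
$d = - \frac{1}{883}$ ($d = \frac{1}{-1703 + \left(-212 + \left(-43\right)^{2} + 19 \left(-43\right)\right)} = \frac{1}{-1703 - -820} = \frac{1}{-1703 + 820} = \frac{1}{-883} = - \frac{1}{883} \approx -0.0011325$)
$d - 8 = - \frac{1}{883} - 8 = - \frac{7065}{883}$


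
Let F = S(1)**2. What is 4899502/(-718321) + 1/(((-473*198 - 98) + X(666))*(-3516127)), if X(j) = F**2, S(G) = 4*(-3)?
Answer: -1257866438958623743/184417085307795272 ≈ -6.8208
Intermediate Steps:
S(G) = -12
F = 144 (F = (-12)**2 = 144)
X(j) = 20736 (X(j) = 144**2 = 20736)
4899502/(-718321) + 1/(((-473*198 - 98) + X(666))*(-3516127)) = 4899502/(-718321) + 1/(((-473*198 - 98) + 20736)*(-3516127)) = 4899502*(-1/718321) - 1/3516127/((-93654 - 98) + 20736) = -4899502/718321 - 1/3516127/(-93752 + 20736) = -4899502/718321 - 1/3516127/(-73016) = -4899502/718321 - 1/73016*(-1/3516127) = -4899502/718321 + 1/256733529032 = -1257866438958623743/184417085307795272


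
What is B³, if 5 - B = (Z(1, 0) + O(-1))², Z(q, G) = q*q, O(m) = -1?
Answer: 125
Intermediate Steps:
Z(q, G) = q²
B = 5 (B = 5 - (1² - 1)² = 5 - (1 - 1)² = 5 - 1*0² = 5 - 1*0 = 5 + 0 = 5)
B³ = 5³ = 125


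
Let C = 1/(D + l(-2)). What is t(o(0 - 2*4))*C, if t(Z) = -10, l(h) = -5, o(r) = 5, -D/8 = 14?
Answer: 10/117 ≈ 0.085470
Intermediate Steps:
D = -112 (D = -8*14 = -112)
C = -1/117 (C = 1/(-112 - 5) = 1/(-117) = -1/117 ≈ -0.0085470)
t(o(0 - 2*4))*C = -10*(-1/117) = 10/117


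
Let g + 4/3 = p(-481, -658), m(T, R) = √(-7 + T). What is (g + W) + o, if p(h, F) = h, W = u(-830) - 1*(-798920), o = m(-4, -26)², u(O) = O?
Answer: 2392790/3 ≈ 7.9760e+5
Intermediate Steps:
o = -11 (o = (√(-7 - 4))² = (√(-11))² = (I*√11)² = -11)
W = 798090 (W = -830 - 1*(-798920) = -830 + 798920 = 798090)
g = -1447/3 (g = -4/3 - 481 = -1447/3 ≈ -482.33)
(g + W) + o = (-1447/3 + 798090) - 11 = 2392823/3 - 11 = 2392790/3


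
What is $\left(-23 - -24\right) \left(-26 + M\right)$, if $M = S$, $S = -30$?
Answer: $-56$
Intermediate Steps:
$M = -30$
$\left(-23 - -24\right) \left(-26 + M\right) = \left(-23 - -24\right) \left(-26 - 30\right) = \left(-23 + 24\right) \left(-56\right) = 1 \left(-56\right) = -56$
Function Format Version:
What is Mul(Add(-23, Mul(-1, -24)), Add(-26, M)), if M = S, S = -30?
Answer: -56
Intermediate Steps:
M = -30
Mul(Add(-23, Mul(-1, -24)), Add(-26, M)) = Mul(Add(-23, Mul(-1, -24)), Add(-26, -30)) = Mul(Add(-23, 24), -56) = Mul(1, -56) = -56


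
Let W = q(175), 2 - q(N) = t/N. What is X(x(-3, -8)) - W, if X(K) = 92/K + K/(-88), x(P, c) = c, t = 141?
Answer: -48523/3850 ≈ -12.603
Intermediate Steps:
X(K) = 92/K - K/88 (X(K) = 92/K + K*(-1/88) = 92/K - K/88)
q(N) = 2 - 141/N
W = 209/175 (W = 2 - 141/175 = 209/175 ≈ 1.1943)
X(x(-3, -8)) - W = (92/(-8) - 1/88*(-8)) - 1*209/175 = (92*(-1/8) + 1/11) - 209/175 = (-23/2 + 1/11) - 209/175 = -251/22 - 209/175 = -48523/3850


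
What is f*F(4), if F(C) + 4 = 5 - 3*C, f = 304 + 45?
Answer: -3839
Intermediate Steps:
f = 349
F(C) = 1 - 3*C (F(C) = -4 + (5 - 3*C) = 1 - 3*C)
f*F(4) = 349*(1 - 3*4) = 349*(1 - 12) = 349*(-11) = -3839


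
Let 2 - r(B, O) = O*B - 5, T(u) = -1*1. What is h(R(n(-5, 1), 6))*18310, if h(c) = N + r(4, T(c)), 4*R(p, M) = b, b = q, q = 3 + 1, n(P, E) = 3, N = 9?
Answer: 366200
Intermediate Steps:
T(u) = -1
r(B, O) = 7 - B*O (r(B, O) = 2 - (O*B - 5) = 2 - (B*O - 5) = 2 - (-5 + B*O) = 2 + (5 - B*O) = 7 - B*O)
q = 4
b = 4
R(p, M) = 1 (R(p, M) = (¼)*4 = 1)
h(c) = 20 (h(c) = 9 + (7 - 1*4*(-1)) = 9 + (7 + 4) = 9 + 11 = 20)
h(R(n(-5, 1), 6))*18310 = 20*18310 = 366200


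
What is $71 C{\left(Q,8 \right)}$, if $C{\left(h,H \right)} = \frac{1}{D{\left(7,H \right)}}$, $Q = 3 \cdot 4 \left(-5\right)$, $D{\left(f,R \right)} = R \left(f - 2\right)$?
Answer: $\frac{71}{40} \approx 1.775$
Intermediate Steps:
$D{\left(f,R \right)} = R \left(-2 + f\right)$
$Q = -60$ ($Q = 12 \left(-5\right) = -60$)
$C{\left(h,H \right)} = \frac{1}{5 H}$ ($C{\left(h,H \right)} = \frac{1}{H \left(-2 + 7\right)} = \frac{1}{H 5} = \frac{1}{5 H}$)
$71 C{\left(Q,8 \right)} = 71 \frac{1}{5 \cdot 8} = 71 \cdot \frac{1}{5} \cdot \frac{1}{8} = 71 \cdot \frac{1}{40} = \frac{71}{40}$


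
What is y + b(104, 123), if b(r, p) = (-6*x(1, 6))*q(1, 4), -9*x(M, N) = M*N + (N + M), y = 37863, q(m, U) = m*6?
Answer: 37915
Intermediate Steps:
q(m, U) = 6*m
x(M, N) = -M/9 - N/9 - M*N/9 (x(M, N) = -(M*N + (N + M))/9 = -(M*N + (M + N))/9 = -(M + N + M*N)/9 = -M/9 - N/9 - M*N/9)
b(r, p) = 52 (b(r, p) = (-6*(-⅑*1 - ⅑*6 - ⅑*1*6))*(6*1) = -6*(-⅑ - ⅔ - ⅔)*6 = -6*(-13/9)*6 = (26/3)*6 = 52)
y + b(104, 123) = 37863 + 52 = 37915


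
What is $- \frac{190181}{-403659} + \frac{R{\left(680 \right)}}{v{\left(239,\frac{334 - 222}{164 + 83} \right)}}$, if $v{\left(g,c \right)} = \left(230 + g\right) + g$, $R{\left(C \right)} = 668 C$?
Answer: $\frac{15291059359}{23815881} \approx 642.05$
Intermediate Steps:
$v{\left(g,c \right)} = 230 + 2 g$
$- \frac{190181}{-403659} + \frac{R{\left(680 \right)}}{v{\left(239,\frac{334 - 222}{164 + 83} \right)}} = - \frac{190181}{-403659} + \frac{668 \cdot 680}{230 + 2 \cdot 239} = \left(-190181\right) \left(- \frac{1}{403659}\right) + \frac{454240}{230 + 478} = \frac{190181}{403659} + \frac{454240}{708} = \frac{190181}{403659} + 454240 \cdot \frac{1}{708} = \frac{190181}{403659} + \frac{113560}{177} = \frac{15291059359}{23815881}$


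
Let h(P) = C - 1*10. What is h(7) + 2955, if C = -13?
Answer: 2932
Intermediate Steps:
h(P) = -23 (h(P) = -13 - 1*10 = -13 - 10 = -23)
h(7) + 2955 = -23 + 2955 = 2932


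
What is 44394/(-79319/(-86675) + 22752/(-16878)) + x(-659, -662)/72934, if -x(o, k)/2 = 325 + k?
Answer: -56388406008406027/549855953593 ≈ -1.0255e+5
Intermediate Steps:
x(o, k) = -650 - 2*k (x(o, k) = -2*(325 + k) = -650 - 2*k)
44394/(-79319/(-86675) + 22752/(-16878)) + x(-659, -662)/72934 = 44394/(-79319/(-86675) + 22752/(-16878)) + (-650 - 2*(-662))/72934 = 44394/(-79319*(-1/86675) + 22752*(-1/16878)) + (-650 + 1324)*(1/72934) = 44394/(79319/86675 - 3792/2813) + 674*(1/72934) = 44394/(-105547253/243816775) + 337/36467 = 44394*(-243816775/105547253) + 337/36467 = -1546285987050/15078179 + 337/36467 = -56388406008406027/549855953593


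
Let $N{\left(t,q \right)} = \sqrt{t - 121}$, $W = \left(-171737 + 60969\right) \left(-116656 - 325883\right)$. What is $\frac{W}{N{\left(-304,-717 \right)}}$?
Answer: $- \frac{49019159952 i \sqrt{17}}{85} \approx - 2.3778 \cdot 10^{9} i$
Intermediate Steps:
$W = 49019159952$ ($W = \left(-110768\right) \left(-442539\right) = 49019159952$)
$N{\left(t,q \right)} = \sqrt{-121 + t}$
$\frac{W}{N{\left(-304,-717 \right)}} = \frac{49019159952}{\sqrt{-121 - 304}} = \frac{49019159952}{\sqrt{-425}} = \frac{49019159952}{5 i \sqrt{17}} = 49019159952 \left(- \frac{i \sqrt{17}}{85}\right) = - \frac{49019159952 i \sqrt{17}}{85}$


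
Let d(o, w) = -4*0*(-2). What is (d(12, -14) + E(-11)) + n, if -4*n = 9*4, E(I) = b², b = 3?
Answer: 0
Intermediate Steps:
d(o, w) = 0 (d(o, w) = 0*(-2) = 0)
E(I) = 9 (E(I) = 3² = 9)
n = -9 (n = -9*4/4 = -¼*36 = -9)
(d(12, -14) + E(-11)) + n = (0 + 9) - 9 = 9 - 9 = 0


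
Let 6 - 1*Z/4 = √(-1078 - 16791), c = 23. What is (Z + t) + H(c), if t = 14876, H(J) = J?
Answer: 14923 - 4*I*√17869 ≈ 14923.0 - 534.7*I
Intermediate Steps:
Z = 24 - 4*I*√17869 (Z = 24 - 4*√(-1078 - 16791) = 24 - 4*I*√17869 ≈ 24.0 - 534.7*I)
(Z + t) + H(c) = ((24 - 4*I*√17869) + 14876) + 23 = (14900 - 4*I*√17869) + 23 = 14923 - 4*I*√17869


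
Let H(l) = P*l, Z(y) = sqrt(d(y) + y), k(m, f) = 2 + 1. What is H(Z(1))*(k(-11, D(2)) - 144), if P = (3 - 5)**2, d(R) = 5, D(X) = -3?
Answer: -564*sqrt(6) ≈ -1381.5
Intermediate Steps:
k(m, f) = 3
P = 4 (P = (-2)**2 = 4)
Z(y) = sqrt(5 + y)
H(l) = 4*l
H(Z(1))*(k(-11, D(2)) - 144) = (4*sqrt(5 + 1))*(3 - 144) = (4*sqrt(6))*(-141) = -564*sqrt(6)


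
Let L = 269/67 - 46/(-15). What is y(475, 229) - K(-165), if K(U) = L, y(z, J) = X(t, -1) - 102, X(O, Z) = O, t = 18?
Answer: -91537/1005 ≈ -91.082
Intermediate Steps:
y(z, J) = -84 (y(z, J) = 18 - 102 = -84)
L = 7117/1005 (L = 269*(1/67) - 46*(-1/15) = 269/67 + 46/15 = 7117/1005 ≈ 7.0816)
K(U) = 7117/1005
y(475, 229) - K(-165) = -84 - 1*7117/1005 = -84 - 7117/1005 = -91537/1005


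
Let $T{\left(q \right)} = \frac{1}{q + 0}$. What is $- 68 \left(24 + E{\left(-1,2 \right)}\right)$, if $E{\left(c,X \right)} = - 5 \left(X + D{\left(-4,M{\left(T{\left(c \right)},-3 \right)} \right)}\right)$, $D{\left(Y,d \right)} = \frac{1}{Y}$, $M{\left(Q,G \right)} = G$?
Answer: $-1037$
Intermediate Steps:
$T{\left(q \right)} = \frac{1}{q}$
$E{\left(c,X \right)} = \frac{5}{4} - 5 X$ ($E{\left(c,X \right)} = - 5 \left(X + \frac{1}{-4}\right) = - 5 \left(X - \frac{1}{4}\right) = - 5 \left(- \frac{1}{4} + X\right) = \frac{5}{4} - 5 X$)
$- 68 \left(24 + E{\left(-1,2 \right)}\right) = - 68 \left(24 + \left(\frac{5}{4} - 10\right)\right) = - 68 \left(24 - \frac{35}{4}\right) = \left(-68\right) \frac{61}{4} = -1037$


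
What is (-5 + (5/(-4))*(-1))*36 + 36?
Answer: -99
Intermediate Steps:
(-5 + (5/(-4))*(-1))*36 + 36 = (-5 + (5*(-1/4))*(-1))*36 + 36 = (-5 - 5/4*(-1))*36 + 36 = (-5 + 5/4)*36 + 36 = -15/4*36 + 36 = -135 + 36 = -99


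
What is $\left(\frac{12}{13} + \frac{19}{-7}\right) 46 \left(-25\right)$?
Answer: $\frac{187450}{91} \approx 2059.9$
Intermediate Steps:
$\left(\frac{12}{13} + \frac{19}{-7}\right) 46 \left(-25\right) = \left(12 \cdot \frac{1}{13} + 19 \left(- \frac{1}{7}\right)\right) 46 \left(-25\right) = \left(\frac{12}{13} - \frac{19}{7}\right) 46 \left(-25\right) = \left(- \frac{163}{91}\right) 46 \left(-25\right) = \left(- \frac{7498}{91}\right) \left(-25\right) = \frac{187450}{91}$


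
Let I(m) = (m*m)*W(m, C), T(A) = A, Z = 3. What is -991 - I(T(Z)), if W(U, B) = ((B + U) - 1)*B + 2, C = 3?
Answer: -1144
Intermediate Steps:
W(U, B) = 2 + B*(-1 + B + U) (W(U, B) = (-1 + B + U)*B + 2 = B*(-1 + B + U) + 2 = 2 + B*(-1 + B + U))
I(m) = m²*(8 + 3*m) (I(m) = (m*m)*(2 + 3² - 1*3 + 3*m) = m²*(2 + 9 - 3 + 3*m) = m²*(8 + 3*m))
-991 - I(T(Z)) = -991 - 3²*(8 + 3*3) = -991 - 9*(8 + 9) = -991 - 9*17 = -991 - 1*153 = -991 - 153 = -1144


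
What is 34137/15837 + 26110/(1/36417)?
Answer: 5019525917109/5279 ≈ 9.5085e+8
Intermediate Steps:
34137/15837 + 26110/(1/36417) = 34137*(1/15837) + 26110/(1/36417) = 11379/5279 + 26110*36417 = 11379/5279 + 950847870 = 5019525917109/5279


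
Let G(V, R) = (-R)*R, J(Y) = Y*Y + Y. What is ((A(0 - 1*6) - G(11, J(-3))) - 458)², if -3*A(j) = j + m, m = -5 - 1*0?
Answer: 1575025/9 ≈ 1.7500e+5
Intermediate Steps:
m = -5 (m = -5 + 0 = -5)
J(Y) = Y + Y² (J(Y) = Y² + Y = Y + Y²)
G(V, R) = -R²
A(j) = 5/3 - j/3 (A(j) = -(j - 5)/3 = -(-5 + j)/3 = 5/3 - j/3)
((A(0 - 1*6) - G(11, J(-3))) - 458)² = (((5/3 - (0 - 1*6)/3) - (-1)*(-3*(1 - 3))²) - 458)² = (((5/3 - (0 - 6)/3) - (-1)*(-3*(-2))²) - 458)² = (((5/3 - ⅓*(-6)) - (-1)*6²) - 458)² = (((5/3 + 2) - (-1)*36) - 458)² = ((11/3 - 1*(-36)) - 458)² = ((11/3 + 36) - 458)² = (119/3 - 458)² = (-1255/3)² = 1575025/9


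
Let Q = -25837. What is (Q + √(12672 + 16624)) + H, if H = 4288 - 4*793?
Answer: -24721 + 4*√1831 ≈ -24550.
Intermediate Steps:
H = 1116 (H = 4288 - 3172 = 1116)
(Q + √(12672 + 16624)) + H = (-25837 + √(12672 + 16624)) + 1116 = (-25837 + √29296) + 1116 = (-25837 + 4*√1831) + 1116 = -24721 + 4*√1831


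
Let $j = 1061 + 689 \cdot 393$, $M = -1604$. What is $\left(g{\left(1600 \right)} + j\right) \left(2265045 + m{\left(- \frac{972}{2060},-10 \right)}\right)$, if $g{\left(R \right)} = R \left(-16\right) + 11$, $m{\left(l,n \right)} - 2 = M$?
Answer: $557370575307$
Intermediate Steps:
$m{\left(l,n \right)} = -1602$ ($m{\left(l,n \right)} = 2 - 1604 = -1602$)
$j = 271838$ ($j = 1061 + 270777 = 271838$)
$g{\left(R \right)} = 11 - 16 R$ ($g{\left(R \right)} = - 16 R + 11 = 11 - 16 R$)
$\left(g{\left(1600 \right)} + j\right) \left(2265045 + m{\left(- \frac{972}{2060},-10 \right)}\right) = \left(\left(11 - 25600\right) + 271838\right) \left(2265045 - 1602\right) = \left(\left(11 - 25600\right) + 271838\right) 2263443 = \left(-25589 + 271838\right) 2263443 = 246249 \cdot 2263443 = 557370575307$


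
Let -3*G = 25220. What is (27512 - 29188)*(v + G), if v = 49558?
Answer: -206908904/3 ≈ -6.8970e+7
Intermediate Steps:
G = -25220/3 (G = -⅓*25220 = -25220/3 ≈ -8406.7)
(27512 - 29188)*(v + G) = (27512 - 29188)*(49558 - 25220/3) = -1676*123454/3 = -206908904/3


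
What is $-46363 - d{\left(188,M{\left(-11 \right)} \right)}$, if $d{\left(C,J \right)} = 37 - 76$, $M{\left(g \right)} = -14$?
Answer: $-46324$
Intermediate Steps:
$d{\left(C,J \right)} = -39$
$-46363 - d{\left(188,M{\left(-11 \right)} \right)} = -46363 - -39 = -46363 + 39 = -46324$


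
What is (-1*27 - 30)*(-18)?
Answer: 1026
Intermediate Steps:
(-1*27 - 30)*(-18) = (-27 - 30)*(-18) = -57*(-18) = 1026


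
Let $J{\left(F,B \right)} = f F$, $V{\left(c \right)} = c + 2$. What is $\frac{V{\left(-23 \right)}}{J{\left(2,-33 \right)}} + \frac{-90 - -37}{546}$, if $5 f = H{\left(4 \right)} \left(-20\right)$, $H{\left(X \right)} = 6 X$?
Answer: $\frac{215}{17472} \approx 0.012305$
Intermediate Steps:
$f = -96$ ($f = \frac{6 \cdot 4 \left(-20\right)}{5} = \frac{24 \left(-20\right)}{5} = \frac{1}{5} \left(-480\right) = -96$)
$V{\left(c \right)} = 2 + c$
$J{\left(F,B \right)} = - 96 F$
$\frac{V{\left(-23 \right)}}{J{\left(2,-33 \right)}} + \frac{-90 - -37}{546} = \frac{2 - 23}{\left(-96\right) 2} + \frac{-90 - -37}{546} = - \frac{21}{-192} + \left(-90 + 37\right) \frac{1}{546} = \left(-21\right) \left(- \frac{1}{192}\right) - \frac{53}{546} = \frac{7}{64} - \frac{53}{546} = \frac{215}{17472}$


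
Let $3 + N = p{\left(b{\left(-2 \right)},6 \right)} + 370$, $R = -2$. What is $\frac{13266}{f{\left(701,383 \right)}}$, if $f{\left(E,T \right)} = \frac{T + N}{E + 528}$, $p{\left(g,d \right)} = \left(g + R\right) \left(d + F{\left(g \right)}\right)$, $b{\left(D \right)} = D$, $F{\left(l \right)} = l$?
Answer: $\frac{8151957}{367} \approx 22212.0$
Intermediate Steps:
$p{\left(g,d \right)} = \left(-2 + g\right) \left(d + g\right)$ ($p{\left(g,d \right)} = \left(g - 2\right) \left(d + g\right) = \left(-2 + g\right) \left(d + g\right)$)
$N = 351$ ($N = -3 + \left(\left(\left(-2\right)^{2} - 12 - -4 + 6 \left(-2\right)\right) + 370\right) = -3 + \left(\left(4 - 12 + 4 - 12\right) + 370\right) = -3 + \left(-16 + 370\right) = -3 + 354 = 351$)
$f{\left(E,T \right)} = \frac{351 + T}{528 + E}$ ($f{\left(E,T \right)} = \frac{T + 351}{E + 528} = \frac{351 + T}{528 + E}$)
$\frac{13266}{f{\left(701,383 \right)}} = \frac{13266}{\frac{1}{528 + 701} \left(351 + 383\right)} = \frac{13266}{\frac{1}{1229} \cdot 734} = \frac{13266}{\frac{734}{1229}} = 13266 \cdot \frac{1229}{734} = \frac{8151957}{367}$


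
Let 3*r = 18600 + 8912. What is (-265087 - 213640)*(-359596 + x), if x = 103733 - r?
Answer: 380636316427/3 ≈ 1.2688e+11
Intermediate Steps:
r = 27512/3 (r = (18600 + 8912)/3 = (1/3)*27512 = 27512/3 ≈ 9170.7)
x = 283687/3 (x = 103733 - 1*27512/3 = 103733 - 27512/3 = 283687/3 ≈ 94562.)
(-265087 - 213640)*(-359596 + x) = (-265087 - 213640)*(-359596 + 283687/3) = -478727*(-795101/3) = 380636316427/3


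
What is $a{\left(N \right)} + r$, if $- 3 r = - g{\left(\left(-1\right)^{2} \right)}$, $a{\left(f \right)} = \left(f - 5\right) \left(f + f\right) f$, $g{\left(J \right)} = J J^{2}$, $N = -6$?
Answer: $- \frac{2375}{3} \approx -791.67$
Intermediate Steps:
$g{\left(J \right)} = J^{3}$
$a{\left(f \right)} = 2 f^{2} \left(-5 + f\right)$ ($a{\left(f \right)} = \left(-5 + f\right) 2 f f = \left(-5 + f\right) 2 f^{2} = 2 f^{2} \left(-5 + f\right)$)
$r = \frac{1}{3}$ ($r = - \frac{\left(-1\right) \left(\left(-1\right)^{2}\right)^{3}}{3} = - \frac{\left(-1\right) 1^{3}}{3} = - \frac{\left(-1\right) 1}{3} = \left(- \frac{1}{3}\right) \left(-1\right) = \frac{1}{3} \approx 0.33333$)
$a{\left(N \right)} + r = 2 \left(-6\right)^{2} \left(-5 - 6\right) + \frac{1}{3} = 2 \cdot 36 \left(-11\right) + \frac{1}{3} = -792 + \frac{1}{3} = - \frac{2375}{3}$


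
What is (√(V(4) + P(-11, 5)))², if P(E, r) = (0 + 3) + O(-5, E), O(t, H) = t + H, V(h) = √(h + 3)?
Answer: -13 + √7 ≈ -10.354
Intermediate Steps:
V(h) = √(3 + h)
O(t, H) = H + t
P(E, r) = -2 + E (P(E, r) = (0 + 3) + (E - 5) = 3 + (-5 + E) = -2 + E)
(√(V(4) + P(-11, 5)))² = (√(√(3 + 4) + (-2 - 11)))² = (√(√7 - 13))² = (√(-13 + √7))² = -13 + √7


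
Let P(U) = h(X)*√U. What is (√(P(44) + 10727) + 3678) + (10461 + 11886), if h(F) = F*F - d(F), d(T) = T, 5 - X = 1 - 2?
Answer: 26025 + √(10727 + 60*√11) ≈ 26130.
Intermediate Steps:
X = 6 (X = 5 - (1 - 2) = 5 - 1*(-1) = 5 + 1 = 6)
h(F) = F² - F (h(F) = F*F - F = F² - F)
P(U) = 30*√U (P(U) = (6*(-1 + 6))*√U = (6*5)*√U = 30*√U)
(√(P(44) + 10727) + 3678) + (10461 + 11886) = (√(30*√44 + 10727) + 3678) + (10461 + 11886) = (√(30*(2*√11) + 10727) + 3678) + 22347 = (√(60*√11 + 10727) + 3678) + 22347 = (√(10727 + 60*√11) + 3678) + 22347 = (3678 + √(10727 + 60*√11)) + 22347 = 26025 + √(10727 + 60*√11)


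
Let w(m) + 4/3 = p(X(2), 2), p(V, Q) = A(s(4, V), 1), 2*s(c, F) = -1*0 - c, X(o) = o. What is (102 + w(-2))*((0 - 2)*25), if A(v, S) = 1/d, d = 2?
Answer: -15175/3 ≈ -5058.3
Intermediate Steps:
s(c, F) = -c/2 (s(c, F) = (-1*0 - c)/2 = (0 - c)/2 = (-c)/2 = -c/2)
A(v, S) = 1/2
p(V, Q) = 1/2
w(m) = -5/6 (w(m) = -4/3 + 1/2 = -5/6)
(102 + w(-2))*((0 - 2)*25) = (102 - 5/6)*((0 - 2)*25) = 607*(-2*25)/6 = (607/6)*(-50) = -15175/3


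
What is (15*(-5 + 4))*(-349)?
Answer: 5235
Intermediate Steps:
(15*(-5 + 4))*(-349) = (15*(-1))*(-349) = -15*(-349) = 5235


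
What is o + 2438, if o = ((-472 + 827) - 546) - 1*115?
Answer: 2132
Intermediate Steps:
o = -306 (o = (355 - 546) - 115 = -191 - 115 = -306)
o + 2438 = -306 + 2438 = 2132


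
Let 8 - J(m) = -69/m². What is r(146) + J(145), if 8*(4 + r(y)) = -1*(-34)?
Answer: 694101/84100 ≈ 8.2533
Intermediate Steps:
r(y) = ¼ (r(y) = -4 + (-1*(-34))/8 = -4 + (⅛)*34 = -4 + 17/4 = ¼)
J(m) = 8 + 69/m² (J(m) = 8 - (-69)/(m²) = 8 - (-69)/m² = 8 + 69/m²)
r(146) + J(145) = ¼ + (8 + 69/145²) = ¼ + (8 + 69*(1/21025)) = ¼ + (8 + 69/21025) = ¼ + 168269/21025 = 694101/84100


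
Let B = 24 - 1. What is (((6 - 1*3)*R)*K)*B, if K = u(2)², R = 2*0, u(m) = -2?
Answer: 0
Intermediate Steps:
B = 23
R = 0
K = 4 (K = (-2)² = 4)
(((6 - 1*3)*R)*K)*B = (((6 - 1*3)*0)*4)*23 = (((6 - 3)*0)*4)*23 = ((3*0)*4)*23 = (0*4)*23 = 0*23 = 0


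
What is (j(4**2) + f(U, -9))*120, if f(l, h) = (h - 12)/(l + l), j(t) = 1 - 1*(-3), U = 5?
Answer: 228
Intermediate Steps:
j(t) = 4 (j(t) = 1 + 3 = 4)
f(l, h) = (-12 + h)/(2*l) (f(l, h) = (-12 + h)/((2*l)) = (-12 + h)*(1/(2*l)) = (-12 + h)/(2*l))
(j(4**2) + f(U, -9))*120 = (4 + (1/2)*(-12 - 9)/5)*120 = (4 + (1/2)*(1/5)*(-21))*120 = (4 - 21/10)*120 = (19/10)*120 = 228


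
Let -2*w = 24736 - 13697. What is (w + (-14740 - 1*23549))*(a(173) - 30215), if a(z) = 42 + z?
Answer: 1314255000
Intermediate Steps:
w = -11039/2 (w = -(24736 - 13697)/2 = -½*11039 = -11039/2 ≈ -5519.5)
(w + (-14740 - 1*23549))*(a(173) - 30215) = (-11039/2 + (-14740 - 1*23549))*((42 + 173) - 30215) = (-11039/2 + (-14740 - 23549))*(215 - 30215) = (-11039/2 - 38289)*(-30000) = -87617/2*(-30000) = 1314255000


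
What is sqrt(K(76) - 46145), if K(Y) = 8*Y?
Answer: I*sqrt(45537) ≈ 213.39*I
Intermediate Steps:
sqrt(K(76) - 46145) = sqrt(8*76 - 46145) = sqrt(608 - 46145) = sqrt(-45537) = I*sqrt(45537)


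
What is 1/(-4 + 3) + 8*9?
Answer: 71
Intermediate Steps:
1/(-4 + 3) + 8*9 = 1/(-1) + 72 = -1 + 72 = 71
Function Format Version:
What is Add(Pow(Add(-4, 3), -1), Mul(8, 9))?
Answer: 71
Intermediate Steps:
Add(Pow(Add(-4, 3), -1), Mul(8, 9)) = Add(Pow(-1, -1), 72) = Add(-1, 72) = 71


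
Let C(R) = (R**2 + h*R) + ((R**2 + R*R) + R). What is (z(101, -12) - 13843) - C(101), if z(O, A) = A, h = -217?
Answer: -22642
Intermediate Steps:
C(R) = -216*R + 3*R**2 (C(R) = (R**2 - 217*R) + ((R**2 + R*R) + R) = (R**2 - 217*R) + ((R**2 + R**2) + R) = (R**2 - 217*R) + (2*R**2 + R) = (R**2 - 217*R) + (R + 2*R**2) = -216*R + 3*R**2)
(z(101, -12) - 13843) - C(101) = (-12 - 13843) - 3*101*(-72 + 101) = -13855 - 3*101*29 = -13855 - 1*8787 = -13855 - 8787 = -22642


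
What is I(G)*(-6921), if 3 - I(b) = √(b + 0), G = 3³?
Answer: -20763 + 20763*√3 ≈ 15200.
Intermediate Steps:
G = 27
I(b) = 3 - √b (I(b) = 3 - √(b + 0) = 3 - √b)
I(G)*(-6921) = (3 - √27)*(-6921) = (3 - 3*√3)*(-6921) = -20763 + 20763*√3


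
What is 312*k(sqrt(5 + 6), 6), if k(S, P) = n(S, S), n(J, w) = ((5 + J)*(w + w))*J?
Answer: 34320 + 6864*sqrt(11) ≈ 57085.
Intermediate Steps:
n(J, w) = 2*J*w*(5 + J) (n(J, w) = ((5 + J)*(2*w))*J = (2*w*(5 + J))*J = 2*J*w*(5 + J))
k(S, P) = 2*S**2*(5 + S) (k(S, P) = 2*S*S*(5 + S) = 2*S**2*(5 + S))
312*k(sqrt(5 + 6), 6) = 312*(2*(sqrt(5 + 6))**2*(5 + sqrt(5 + 6))) = 312*(2*(sqrt(11))**2*(5 + sqrt(11))) = 312*(2*11*(5 + sqrt(11))) = 312*(110 + 22*sqrt(11)) = 34320 + 6864*sqrt(11)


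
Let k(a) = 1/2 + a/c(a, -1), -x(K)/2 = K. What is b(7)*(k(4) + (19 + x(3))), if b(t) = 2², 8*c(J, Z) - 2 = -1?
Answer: 182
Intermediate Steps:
x(K) = -2*K
c(J, Z) = ⅛ (c(J, Z) = ¼ + (⅛)*(-1) = ¼ - ⅛ = ⅛)
b(t) = 4
k(a) = ½ + 8*a (k(a) = 1/2 + a/(⅛) = 1*(½) + a*8 = ½ + 8*a)
b(7)*(k(4) + (19 + x(3))) = 4*((½ + 8*4) + (19 - 2*3)) = 4*((½ + 32) + (19 - 6)) = 4*(65/2 + 13) = 4*(91/2) = 182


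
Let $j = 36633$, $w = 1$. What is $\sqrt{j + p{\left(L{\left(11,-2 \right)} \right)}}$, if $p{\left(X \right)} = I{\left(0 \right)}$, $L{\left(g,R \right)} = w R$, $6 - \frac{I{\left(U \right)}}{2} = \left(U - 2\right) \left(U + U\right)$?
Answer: $\sqrt{36645} \approx 191.43$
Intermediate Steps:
$I{\left(U \right)} = 12 - 4 U \left(-2 + U\right)$ ($I{\left(U \right)} = 12 - 2 \left(U - 2\right) \left(U + U\right) = 12 - 2 \left(-2 + U\right) 2 U = 12 - 2 \cdot 2 U \left(-2 + U\right) = 12 - 4 U \left(-2 + U\right)$)
$L{\left(g,R \right)} = R$ ($L{\left(g,R \right)} = 1 R = R$)
$p{\left(X \right)} = 12$ ($p{\left(X \right)} = 12 - 4 \cdot 0^{2} + 8 \cdot 0 = 12 - 0 + 0 = 12 + 0 + 0 = 12$)
$\sqrt{j + p{\left(L{\left(11,-2 \right)} \right)}} = \sqrt{36633 + 12} = \sqrt{36645}$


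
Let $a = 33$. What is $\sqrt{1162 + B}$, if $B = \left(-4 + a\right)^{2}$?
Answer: $\sqrt{2003} \approx 44.755$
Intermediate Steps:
$B = 841$ ($B = \left(-4 + 33\right)^{2} = 29^{2} = 841$)
$\sqrt{1162 + B} = \sqrt{1162 + 841} = \sqrt{2003}$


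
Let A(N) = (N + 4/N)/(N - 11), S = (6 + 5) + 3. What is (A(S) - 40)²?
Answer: 547600/441 ≈ 1241.7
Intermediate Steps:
S = 14 (S = 11 + 3 = 14)
A(N) = (N + 4/N)/(-11 + N)
(A(S) - 40)² = ((4 + 14²)/(14*(-11 + 14)) - 40)² = ((1/14)*(4 + 196)/3 - 40)² = ((1/14)*(⅓)*200 - 40)² = (100/21 - 40)² = (-740/21)² = 547600/441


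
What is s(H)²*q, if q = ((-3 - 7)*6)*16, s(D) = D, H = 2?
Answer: -3840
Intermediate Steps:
q = -960 (q = -10*6*16 = -60*16 = -960)
s(H)²*q = 2²*(-960) = 4*(-960) = -3840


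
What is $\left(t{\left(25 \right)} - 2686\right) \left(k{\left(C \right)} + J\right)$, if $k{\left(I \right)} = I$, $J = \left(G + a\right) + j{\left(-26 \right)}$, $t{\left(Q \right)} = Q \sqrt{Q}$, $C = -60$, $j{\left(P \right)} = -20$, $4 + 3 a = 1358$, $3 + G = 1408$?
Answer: $- \frac{13647569}{3} \approx -4.5492 \cdot 10^{6}$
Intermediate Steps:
$G = 1405$ ($G = -3 + 1408 = 1405$)
$a = \frac{1354}{3}$ ($a = - \frac{4}{3} + \frac{1}{3} \cdot 1358 = - \frac{4}{3} + \frac{1358}{3} = \frac{1354}{3} \approx 451.33$)
$t{\left(Q \right)} = Q^{\frac{3}{2}}$
$J = \frac{5509}{3}$ ($J = \left(1405 + \frac{1354}{3}\right) - 20 = \frac{5569}{3} - 20 = \frac{5509}{3} \approx 1836.3$)
$\left(t{\left(25 \right)} - 2686\right) \left(k{\left(C \right)} + J\right) = \left(25^{\frac{3}{2}} - 2686\right) \left(-60 + \frac{5509}{3}\right) = \left(125 - 2686\right) \frac{5329}{3} = \left(-2561\right) \frac{5329}{3} = - \frac{13647569}{3}$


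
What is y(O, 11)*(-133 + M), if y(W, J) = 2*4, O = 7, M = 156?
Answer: 184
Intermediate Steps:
y(W, J) = 8
y(O, 11)*(-133 + M) = 8*(-133 + 156) = 8*23 = 184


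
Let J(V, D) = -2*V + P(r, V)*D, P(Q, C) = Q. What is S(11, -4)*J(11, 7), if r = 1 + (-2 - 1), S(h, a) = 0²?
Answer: 0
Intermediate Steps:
S(h, a) = 0
r = -2 (r = 1 - 3 = -2)
J(V, D) = -2*D - 2*V (J(V, D) = -2*V - 2*D = -2*D - 2*V)
S(11, -4)*J(11, 7) = 0*(-2*7 - 2*11) = 0*(-14 - 22) = 0*(-36) = 0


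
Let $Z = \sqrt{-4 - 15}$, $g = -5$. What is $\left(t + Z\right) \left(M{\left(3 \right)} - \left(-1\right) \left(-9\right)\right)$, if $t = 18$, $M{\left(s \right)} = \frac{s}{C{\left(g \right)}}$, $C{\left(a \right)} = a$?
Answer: $- \frac{864}{5} - \frac{48 i \sqrt{19}}{5} \approx -172.8 - 41.845 i$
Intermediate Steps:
$M{\left(s \right)} = - \frac{s}{5}$ ($M{\left(s \right)} = \frac{s}{-5} = s \left(- \frac{1}{5}\right) = - \frac{s}{5}$)
$Z = i \sqrt{19}$ ($Z = \sqrt{-19} = i \sqrt{19} \approx 4.3589 i$)
$\left(t + Z\right) \left(M{\left(3 \right)} - \left(-1\right) \left(-9\right)\right) = \left(18 + i \sqrt{19}\right) \left(\left(- \frac{1}{5}\right) 3 - \left(-1\right) \left(-9\right)\right) = \left(18 + i \sqrt{19}\right) \left(- \frac{3}{5} - 9\right) = \left(18 + i \sqrt{19}\right) \left(- \frac{48}{5}\right) = - \frac{864}{5} - \frac{48 i \sqrt{19}}{5}$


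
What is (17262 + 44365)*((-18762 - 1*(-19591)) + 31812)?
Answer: 2011566907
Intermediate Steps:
(17262 + 44365)*((-18762 - 1*(-19591)) + 31812) = 61627*((-18762 + 19591) + 31812) = 61627*(829 + 31812) = 61627*32641 = 2011566907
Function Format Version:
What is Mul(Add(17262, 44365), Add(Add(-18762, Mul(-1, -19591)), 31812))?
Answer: 2011566907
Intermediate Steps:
Mul(Add(17262, 44365), Add(Add(-18762, Mul(-1, -19591)), 31812)) = Mul(61627, Add(Add(-18762, 19591), 31812)) = Mul(61627, Add(829, 31812)) = Mul(61627, 32641) = 2011566907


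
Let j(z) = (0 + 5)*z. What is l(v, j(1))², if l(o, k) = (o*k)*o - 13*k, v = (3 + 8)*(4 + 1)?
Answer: 226803600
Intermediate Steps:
j(z) = 5*z
v = 55 (v = 11*5 = 55)
l(o, k) = -13*k + k*o² (l(o, k) = (k*o)*o - 13*k = k*o² - 13*k = -13*k + k*o²)
l(v, j(1))² = ((5*1)*(-13 + 55²))² = (5*(-13 + 3025))² = (5*3012)² = 15060² = 226803600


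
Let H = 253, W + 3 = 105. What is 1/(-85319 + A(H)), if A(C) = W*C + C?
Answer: -1/59260 ≈ -1.6875e-5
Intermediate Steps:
W = 102 (W = -3 + 105 = 102)
A(C) = 103*C (A(C) = 102*C + C = 103*C)
1/(-85319 + A(H)) = 1/(-85319 + 103*253) = 1/(-85319 + 26059) = 1/(-59260) = -1/59260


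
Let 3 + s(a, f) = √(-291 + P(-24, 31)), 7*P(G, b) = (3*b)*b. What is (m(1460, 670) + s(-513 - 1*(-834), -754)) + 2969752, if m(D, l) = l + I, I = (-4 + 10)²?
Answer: 2970455 + 3*√658/7 ≈ 2.9705e+6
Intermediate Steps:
P(G, b) = 3*b²/7 (P(G, b) = ((3*b)*b)/7 = (3*b²)/7 = 3*b²/7)
I = 36 (I = 6² = 36)
m(D, l) = 36 + l (m(D, l) = l + 36 = 36 + l)
s(a, f) = -3 + 3*√658/7 (s(a, f) = -3 + √(-291 + (3/7)*31²) = -3 + √(-291 + (3/7)*961) = -3 + √(-291 + 2883/7) = -3 + √(846/7) = -3 + 3*√658/7)
(m(1460, 670) + s(-513 - 1*(-834), -754)) + 2969752 = ((36 + 670) + (-3 + 3*√658/7)) + 2969752 = (706 + (-3 + 3*√658/7)) + 2969752 = (703 + 3*√658/7) + 2969752 = 2970455 + 3*√658/7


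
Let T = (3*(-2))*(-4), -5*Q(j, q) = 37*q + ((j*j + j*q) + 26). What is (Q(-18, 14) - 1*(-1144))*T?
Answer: 122496/5 ≈ 24499.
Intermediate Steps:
Q(j, q) = -26/5 - 37*q/5 - j**2/5 - j*q/5 (Q(j, q) = -(37*q + ((j*j + j*q) + 26))/5 = -(37*q + ((j**2 + j*q) + 26))/5 = -(37*q + (26 + j**2 + j*q))/5 = -(26 + j**2 + 37*q + j*q)/5 = -26/5 - 37*q/5 - j**2/5 - j*q/5)
T = 24 (T = -6*(-4) = 24)
(Q(-18, 14) - 1*(-1144))*T = ((-26/5 - 37/5*14 - 1/5*(-18)**2 - 1/5*(-18)*14) - 1*(-1144))*24 = ((-26/5 - 518/5 - 1/5*324 + 252/5) + 1144)*24 = ((-26/5 - 518/5 - 324/5 + 252/5) + 1144)*24 = (-616/5 + 1144)*24 = (5104/5)*24 = 122496/5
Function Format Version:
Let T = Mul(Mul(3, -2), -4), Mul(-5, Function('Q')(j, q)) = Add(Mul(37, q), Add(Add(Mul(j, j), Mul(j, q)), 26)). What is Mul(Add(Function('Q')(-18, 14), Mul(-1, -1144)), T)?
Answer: Rational(122496, 5) ≈ 24499.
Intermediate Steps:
Function('Q')(j, q) = Add(Rational(-26, 5), Mul(Rational(-37, 5), q), Mul(Rational(-1, 5), Pow(j, 2)), Mul(Rational(-1, 5), j, q)) (Function('Q')(j, q) = Mul(Rational(-1, 5), Add(Mul(37, q), Add(Add(Mul(j, j), Mul(j, q)), 26))) = Mul(Rational(-1, 5), Add(Mul(37, q), Add(Add(Pow(j, 2), Mul(j, q)), 26))) = Mul(Rational(-1, 5), Add(Mul(37, q), Add(26, Pow(j, 2), Mul(j, q)))) = Mul(Rational(-1, 5), Add(26, Pow(j, 2), Mul(37, q), Mul(j, q))) = Add(Rational(-26, 5), Mul(Rational(-37, 5), q), Mul(Rational(-1, 5), Pow(j, 2)), Mul(Rational(-1, 5), j, q)))
T = 24 (T = Mul(-6, -4) = 24)
Mul(Add(Function('Q')(-18, 14), Mul(-1, -1144)), T) = Mul(Add(Add(Rational(-26, 5), Mul(Rational(-37, 5), 14), Mul(Rational(-1, 5), Pow(-18, 2)), Mul(Rational(-1, 5), -18, 14)), Mul(-1, -1144)), 24) = Mul(Add(Add(Rational(-26, 5), Rational(-518, 5), Mul(Rational(-1, 5), 324), Rational(252, 5)), 1144), 24) = Mul(Add(Add(Rational(-26, 5), Rational(-518, 5), Rational(-324, 5), Rational(252, 5)), 1144), 24) = Mul(Add(Rational(-616, 5), 1144), 24) = Mul(Rational(5104, 5), 24) = Rational(122496, 5)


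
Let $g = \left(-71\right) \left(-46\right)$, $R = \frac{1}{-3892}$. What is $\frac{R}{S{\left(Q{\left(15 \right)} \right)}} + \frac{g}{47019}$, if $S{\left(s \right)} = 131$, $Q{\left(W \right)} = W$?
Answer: $\frac{33982237}{489239412} \approx 0.069459$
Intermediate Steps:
$R = - \frac{1}{3892} \approx -0.00025694$
$g = 3266$
$\frac{R}{S{\left(Q{\left(15 \right)} \right)}} + \frac{g}{47019} = - \frac{1}{3892 \cdot 131} + \frac{3266}{47019} = \left(- \frac{1}{3892}\right) \frac{1}{131} + 3266 \cdot \frac{1}{47019} = - \frac{1}{509852} + \frac{3266}{47019} = \frac{33982237}{489239412}$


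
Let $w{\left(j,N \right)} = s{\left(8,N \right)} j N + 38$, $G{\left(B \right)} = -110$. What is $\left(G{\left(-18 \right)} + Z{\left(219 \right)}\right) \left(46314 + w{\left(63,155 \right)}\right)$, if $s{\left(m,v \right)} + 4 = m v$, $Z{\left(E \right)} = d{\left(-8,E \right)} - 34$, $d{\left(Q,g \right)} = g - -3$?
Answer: $945039576$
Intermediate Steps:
$d{\left(Q,g \right)} = 3 + g$ ($d{\left(Q,g \right)} = g + 3 = 3 + g$)
$Z{\left(E \right)} = -31 + E$ ($Z{\left(E \right)} = \left(3 + E\right) - 34 = -31 + E$)
$s{\left(m,v \right)} = -4 + m v$
$w{\left(j,N \right)} = 38 + N j \left(-4 + 8 N\right)$ ($w{\left(j,N \right)} = \left(-4 + 8 N\right) j N + 38 = j \left(-4 + 8 N\right) N + 38 = N j \left(-4 + 8 N\right) + 38 = 38 + N j \left(-4 + 8 N\right)$)
$\left(G{\left(-18 \right)} + Z{\left(219 \right)}\right) \left(46314 + w{\left(63,155 \right)}\right) = \left(-110 + \left(-31 + 219\right)\right) \left(46314 + \left(38 + 4 \cdot 155 \cdot 63 \left(-1 + 2 \cdot 155\right)\right)\right) = \left(-110 + 188\right) \left(46314 + \left(38 + 4 \cdot 155 \cdot 63 \left(-1 + 310\right)\right)\right) = 78 \left(46314 + \left(38 + 4 \cdot 155 \cdot 63 \cdot 309\right)\right) = 78 \left(46314 + \left(38 + 12069540\right)\right) = 78 \left(46314 + 12069578\right) = 78 \cdot 12115892 = 945039576$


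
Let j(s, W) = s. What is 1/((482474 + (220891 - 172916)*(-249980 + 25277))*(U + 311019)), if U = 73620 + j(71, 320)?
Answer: -1/4147036824389210 ≈ -2.4114e-16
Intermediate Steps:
U = 73691 (U = 73620 + 71 = 73691)
1/((482474 + (220891 - 172916)*(-249980 + 25277))*(U + 311019)) = 1/((482474 + (220891 - 172916)*(-249980 + 25277))*(73691 + 311019)) = 1/((482474 + 47975*(-224703))*384710) = 1/((482474 - 10780126425)*384710) = 1/(-10779643951*384710) = 1/(-4147036824389210) = -1/4147036824389210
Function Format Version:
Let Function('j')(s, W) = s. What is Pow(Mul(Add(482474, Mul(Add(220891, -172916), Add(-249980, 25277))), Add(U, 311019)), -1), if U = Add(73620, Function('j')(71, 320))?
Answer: Rational(-1, 4147036824389210) ≈ -2.4114e-16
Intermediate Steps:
U = 73691 (U = Add(73620, 71) = 73691)
Pow(Mul(Add(482474, Mul(Add(220891, -172916), Add(-249980, 25277))), Add(U, 311019)), -1) = Pow(Mul(Add(482474, Mul(Add(220891, -172916), Add(-249980, 25277))), Add(73691, 311019)), -1) = Pow(Mul(Add(482474, Mul(47975, -224703)), 384710), -1) = Pow(Mul(Add(482474, -10780126425), 384710), -1) = Pow(Mul(-10779643951, 384710), -1) = Pow(-4147036824389210, -1) = Rational(-1, 4147036824389210)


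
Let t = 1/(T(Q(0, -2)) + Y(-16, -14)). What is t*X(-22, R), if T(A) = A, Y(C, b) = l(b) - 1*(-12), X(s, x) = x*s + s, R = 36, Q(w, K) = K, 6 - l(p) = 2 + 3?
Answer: -74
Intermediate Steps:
l(p) = 1 (l(p) = 6 - (2 + 3) = 6 - 1*5 = 6 - 5 = 1)
X(s, x) = s + s*x (X(s, x) = s*x + s = s + s*x)
Y(C, b) = 13 (Y(C, b) = 1 - 1*(-12) = 1 + 12 = 13)
t = 1/11 (t = 1/(-2 + 13) = 1/11 ≈ 0.090909)
t*X(-22, R) = (-22*(1 + 36))/11 = (-22*37)/11 = (1/11)*(-814) = -74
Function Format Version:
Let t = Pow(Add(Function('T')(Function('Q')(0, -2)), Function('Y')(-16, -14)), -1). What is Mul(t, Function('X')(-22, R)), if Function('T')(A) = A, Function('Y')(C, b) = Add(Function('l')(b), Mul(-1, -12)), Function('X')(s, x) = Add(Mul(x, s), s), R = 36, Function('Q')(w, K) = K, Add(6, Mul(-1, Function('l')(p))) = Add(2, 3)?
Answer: -74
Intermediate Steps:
Function('l')(p) = 1 (Function('l')(p) = Add(6, Mul(-1, Add(2, 3))) = Add(6, Mul(-1, 5)) = Add(6, -5) = 1)
Function('X')(s, x) = Add(s, Mul(s, x)) (Function('X')(s, x) = Add(Mul(s, x), s) = Add(s, Mul(s, x)))
Function('Y')(C, b) = 13 (Function('Y')(C, b) = Add(1, Mul(-1, -12)) = Add(1, 12) = 13)
t = Rational(1, 11) (t = Pow(Add(-2, 13), -1) = Pow(11, -1) = Rational(1, 11) ≈ 0.090909)
Mul(t, Function('X')(-22, R)) = Mul(Rational(1, 11), Mul(-22, Add(1, 36))) = Mul(Rational(1, 11), Mul(-22, 37)) = Mul(Rational(1, 11), -814) = -74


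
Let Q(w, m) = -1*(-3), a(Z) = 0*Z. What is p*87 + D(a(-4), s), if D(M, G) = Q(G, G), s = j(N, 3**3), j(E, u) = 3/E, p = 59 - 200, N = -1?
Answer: -12264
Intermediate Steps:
a(Z) = 0
p = -141
Q(w, m) = 3
s = -3 (s = 3/(-1) = 3*(-1) = -3)
D(M, G) = 3
p*87 + D(a(-4), s) = -141*87 + 3 = -12267 + 3 = -12264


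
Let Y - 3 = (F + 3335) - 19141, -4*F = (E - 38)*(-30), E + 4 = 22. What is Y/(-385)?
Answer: 2279/55 ≈ 41.436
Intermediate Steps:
E = 18 (E = -4 + 22 = 18)
F = -150 (F = -(18 - 38)*(-30)/4 = -(-5)*(-30) = -¼*600 = -150)
Y = -15953 (Y = 3 + ((-150 + 3335) - 19141) = 3 + (3185 - 19141) = 3 - 15956 = -15953)
Y/(-385) = -15953/(-385) = -15953*(-1/385) = 2279/55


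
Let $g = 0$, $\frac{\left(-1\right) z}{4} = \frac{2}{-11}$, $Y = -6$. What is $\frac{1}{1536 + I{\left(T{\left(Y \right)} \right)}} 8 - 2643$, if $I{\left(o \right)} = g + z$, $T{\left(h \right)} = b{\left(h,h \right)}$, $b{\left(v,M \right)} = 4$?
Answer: $- \frac{5584648}{2113} \approx -2643.0$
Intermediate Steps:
$T{\left(h \right)} = 4$
$z = \frac{8}{11}$ ($z = - 4 \frac{2}{-11} = - 4 \cdot 2 \left(- \frac{1}{11}\right) = \left(-4\right) \left(- \frac{2}{11}\right) = \frac{8}{11} \approx 0.72727$)
$I{\left(o \right)} = \frac{8}{11}$ ($I{\left(o \right)} = 0 + \frac{8}{11} = \frac{8}{11}$)
$\frac{1}{1536 + I{\left(T{\left(Y \right)} \right)}} 8 - 2643 = \frac{1}{1536 + \frac{8}{11}} \cdot 8 - 2643 = \frac{1}{\frac{16904}{11}} \cdot 8 - 2643 = \frac{11}{16904} \cdot 8 - 2643 = \frac{11}{2113} - 2643 = - \frac{5584648}{2113}$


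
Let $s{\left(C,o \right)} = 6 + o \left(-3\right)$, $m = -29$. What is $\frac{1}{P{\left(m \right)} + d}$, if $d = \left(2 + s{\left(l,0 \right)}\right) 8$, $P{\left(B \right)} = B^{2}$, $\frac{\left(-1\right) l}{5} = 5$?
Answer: $\frac{1}{905} \approx 0.001105$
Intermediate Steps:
$l = -25$ ($l = \left(-5\right) 5 = -25$)
$s{\left(C,o \right)} = 6 - 3 o$
$d = 64$ ($d = \left(2 + \left(6 - 0\right)\right) 8 = \left(2 + \left(6 + 0\right)\right) 8 = \left(2 + 6\right) 8 = 8 \cdot 8 = 64$)
$\frac{1}{P{\left(m \right)} + d} = \frac{1}{\left(-29\right)^{2} + 64} = \frac{1}{841 + 64} = \frac{1}{905}$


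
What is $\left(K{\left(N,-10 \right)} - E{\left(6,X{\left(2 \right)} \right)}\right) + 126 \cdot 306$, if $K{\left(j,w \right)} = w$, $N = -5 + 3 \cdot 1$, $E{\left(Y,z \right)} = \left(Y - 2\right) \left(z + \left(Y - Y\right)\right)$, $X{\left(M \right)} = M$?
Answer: $38538$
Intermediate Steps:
$E{\left(Y,z \right)} = z \left(-2 + Y\right)$ ($E{\left(Y,z \right)} = \left(-2 + Y\right) \left(z + 0\right) = \left(-2 + Y\right) z = z \left(-2 + Y\right)$)
$N = -2$ ($N = -5 + 3 = -2$)
$\left(K{\left(N,-10 \right)} - E{\left(6,X{\left(2 \right)} \right)}\right) + 126 \cdot 306 = \left(-10 - 2 \left(-2 + 6\right)\right) + 126 \cdot 306 = \left(-10 - 2 \cdot 4\right) + 38556 = \left(-10 - 8\right) + 38556 = -18 + 38556 = 38538$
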